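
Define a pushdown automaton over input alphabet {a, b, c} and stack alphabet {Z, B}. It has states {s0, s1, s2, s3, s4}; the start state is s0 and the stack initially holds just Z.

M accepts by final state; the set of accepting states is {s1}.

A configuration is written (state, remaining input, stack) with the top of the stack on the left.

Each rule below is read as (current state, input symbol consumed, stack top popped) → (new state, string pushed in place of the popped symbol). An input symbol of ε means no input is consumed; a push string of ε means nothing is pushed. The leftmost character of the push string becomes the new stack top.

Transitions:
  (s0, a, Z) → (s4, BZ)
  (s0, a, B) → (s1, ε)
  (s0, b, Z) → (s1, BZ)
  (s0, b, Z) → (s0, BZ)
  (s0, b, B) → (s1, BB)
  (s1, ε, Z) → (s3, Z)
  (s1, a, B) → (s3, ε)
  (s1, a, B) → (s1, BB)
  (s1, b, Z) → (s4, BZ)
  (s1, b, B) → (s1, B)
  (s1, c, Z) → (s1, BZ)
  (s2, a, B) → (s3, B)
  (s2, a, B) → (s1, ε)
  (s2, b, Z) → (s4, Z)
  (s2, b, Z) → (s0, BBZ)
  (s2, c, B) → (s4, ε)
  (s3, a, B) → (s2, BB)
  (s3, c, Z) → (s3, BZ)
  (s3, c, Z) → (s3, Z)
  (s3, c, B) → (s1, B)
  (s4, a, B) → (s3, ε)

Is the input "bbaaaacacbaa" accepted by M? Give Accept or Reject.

One accepting computation: (s0, bbaaaacacbaa, Z) ⊢ (s1, baaaacacbaa, BZ) ⊢ (s1, aaaacacbaa, BZ) ⊢ (s1, aaacacbaa, BBZ) ⊢ (s3, aacacbaa, BZ) ⊢ (s2, acacbaa, BBZ) ⊢ (s3, cacbaa, BBZ) ⊢ (s1, acbaa, BBZ) ⊢ (s3, cbaa, BZ) ⊢ (s1, baa, BZ) ⊢ (s1, aa, BZ) ⊢ (s1, a, BBZ) ⊢ (s1, ε, BBBZ)
All input consumed and state s1 ∈ F.

Accept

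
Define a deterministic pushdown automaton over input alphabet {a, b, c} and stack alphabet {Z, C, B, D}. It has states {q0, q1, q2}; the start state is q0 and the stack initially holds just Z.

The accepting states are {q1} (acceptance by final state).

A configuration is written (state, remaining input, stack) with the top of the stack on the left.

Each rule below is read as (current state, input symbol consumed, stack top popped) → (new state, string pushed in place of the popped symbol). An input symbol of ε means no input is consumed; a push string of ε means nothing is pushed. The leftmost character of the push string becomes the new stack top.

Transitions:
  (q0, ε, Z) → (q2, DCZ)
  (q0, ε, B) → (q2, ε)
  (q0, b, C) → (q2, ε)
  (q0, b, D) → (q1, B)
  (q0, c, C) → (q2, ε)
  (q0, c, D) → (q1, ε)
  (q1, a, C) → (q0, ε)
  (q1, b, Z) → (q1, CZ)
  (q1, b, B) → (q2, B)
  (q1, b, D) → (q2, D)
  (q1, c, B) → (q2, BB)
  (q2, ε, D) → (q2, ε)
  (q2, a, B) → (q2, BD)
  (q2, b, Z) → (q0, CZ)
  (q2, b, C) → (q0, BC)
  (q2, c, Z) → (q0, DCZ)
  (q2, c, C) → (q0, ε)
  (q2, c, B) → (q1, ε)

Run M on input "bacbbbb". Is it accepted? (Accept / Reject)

(q0, bacbbbb, Z)
  ε-move, top Z: go to q2, push DCZ → (q2, bacbbbb, DCZ)
  ε-move, top D: go to q2, push ε → (q2, bacbbbb, CZ)
  read b, top C: go to q0, push BC → (q0, acbbbb, BCZ)
  ε-move, top B: go to q2, push ε → (q2, acbbbb, CZ)
No transition applies at (q2, acbbbb, CZ); input not fully consumed.

Reject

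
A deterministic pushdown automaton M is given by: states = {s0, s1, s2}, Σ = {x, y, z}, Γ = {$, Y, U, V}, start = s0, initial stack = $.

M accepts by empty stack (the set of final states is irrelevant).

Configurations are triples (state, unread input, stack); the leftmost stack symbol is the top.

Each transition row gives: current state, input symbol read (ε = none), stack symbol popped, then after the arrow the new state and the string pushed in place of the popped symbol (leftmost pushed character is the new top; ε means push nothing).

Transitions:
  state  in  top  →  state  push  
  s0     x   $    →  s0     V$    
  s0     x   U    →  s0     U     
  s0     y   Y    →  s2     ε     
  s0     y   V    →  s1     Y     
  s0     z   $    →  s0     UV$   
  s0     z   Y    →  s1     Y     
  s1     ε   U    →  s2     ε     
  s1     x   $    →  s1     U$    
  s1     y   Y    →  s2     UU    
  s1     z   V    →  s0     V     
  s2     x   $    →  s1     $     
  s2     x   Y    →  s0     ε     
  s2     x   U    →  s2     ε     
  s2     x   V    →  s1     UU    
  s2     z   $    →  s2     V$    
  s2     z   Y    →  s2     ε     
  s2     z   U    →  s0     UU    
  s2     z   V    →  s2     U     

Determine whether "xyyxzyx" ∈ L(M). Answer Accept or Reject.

Reject

(s0, xyyxzyx, $) ⊢ (s0, yyxzyx, V$) ⊢ (s1, yxzyx, Y$) ⊢ (s2, xzyx, UU$) ⊢ (s2, zyx, U$) ⊢ (s0, yx, UU$)
No transition applies at (s0, yx, UU$); input not fully consumed.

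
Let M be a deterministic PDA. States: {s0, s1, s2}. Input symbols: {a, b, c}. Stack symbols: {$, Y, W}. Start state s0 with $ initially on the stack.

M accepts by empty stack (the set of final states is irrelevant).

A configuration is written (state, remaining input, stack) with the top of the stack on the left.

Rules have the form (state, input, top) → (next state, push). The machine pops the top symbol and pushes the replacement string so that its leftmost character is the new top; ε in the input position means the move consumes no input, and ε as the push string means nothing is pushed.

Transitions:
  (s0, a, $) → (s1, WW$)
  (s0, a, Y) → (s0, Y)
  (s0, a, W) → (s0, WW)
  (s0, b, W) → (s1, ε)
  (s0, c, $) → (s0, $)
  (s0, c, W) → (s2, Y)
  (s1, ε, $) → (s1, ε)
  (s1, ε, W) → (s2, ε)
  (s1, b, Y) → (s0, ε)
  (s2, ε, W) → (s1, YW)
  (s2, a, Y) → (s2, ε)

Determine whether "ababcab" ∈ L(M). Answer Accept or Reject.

Reject

(s0, ababcab, $) ⊢ (s1, babcab, WW$) ⊢ (s2, babcab, W$) ⊢ (s1, babcab, YW$) ⊢ (s0, abcab, W$) ⊢ (s0, bcab, WW$) ⊢ (s1, cab, W$) ⊢ (s2, cab, $)
No transition applies at (s2, cab, $); input not fully consumed.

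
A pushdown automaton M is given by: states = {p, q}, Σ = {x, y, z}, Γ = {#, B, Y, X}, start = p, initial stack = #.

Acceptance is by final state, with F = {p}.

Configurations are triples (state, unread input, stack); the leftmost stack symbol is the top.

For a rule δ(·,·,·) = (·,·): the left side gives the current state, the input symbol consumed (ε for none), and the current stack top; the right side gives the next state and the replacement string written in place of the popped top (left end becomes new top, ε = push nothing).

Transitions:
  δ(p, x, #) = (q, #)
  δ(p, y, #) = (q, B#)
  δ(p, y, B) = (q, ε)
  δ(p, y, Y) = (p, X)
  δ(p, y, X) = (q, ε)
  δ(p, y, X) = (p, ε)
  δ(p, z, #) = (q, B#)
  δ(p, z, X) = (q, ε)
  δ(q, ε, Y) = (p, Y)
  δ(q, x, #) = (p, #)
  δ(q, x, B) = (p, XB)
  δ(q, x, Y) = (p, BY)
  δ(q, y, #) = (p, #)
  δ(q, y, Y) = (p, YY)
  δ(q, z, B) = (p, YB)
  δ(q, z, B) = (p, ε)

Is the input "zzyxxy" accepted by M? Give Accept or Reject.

No computation consumes all input and reaches a final state.

Reject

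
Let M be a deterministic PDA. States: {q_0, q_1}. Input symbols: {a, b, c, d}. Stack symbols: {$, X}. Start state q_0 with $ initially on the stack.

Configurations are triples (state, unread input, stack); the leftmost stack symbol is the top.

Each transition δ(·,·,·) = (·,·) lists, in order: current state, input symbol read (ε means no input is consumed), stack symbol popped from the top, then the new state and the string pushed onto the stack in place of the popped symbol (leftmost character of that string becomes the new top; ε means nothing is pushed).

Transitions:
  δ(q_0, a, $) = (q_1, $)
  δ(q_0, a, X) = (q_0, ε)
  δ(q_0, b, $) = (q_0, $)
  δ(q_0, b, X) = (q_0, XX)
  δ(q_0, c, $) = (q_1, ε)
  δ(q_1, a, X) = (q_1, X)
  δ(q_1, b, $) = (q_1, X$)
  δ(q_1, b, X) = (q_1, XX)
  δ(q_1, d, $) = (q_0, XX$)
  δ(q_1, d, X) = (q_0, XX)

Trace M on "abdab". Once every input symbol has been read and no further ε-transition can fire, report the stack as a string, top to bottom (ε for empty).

(q_0, abdab, $)
  read a, top $: go to q_1, push $ → (q_1, bdab, $)
  read b, top $: go to q_1, push X$ → (q_1, dab, X$)
  read d, top X: go to q_0, push XX → (q_0, ab, XX$)
  read a, top X: go to q_0, push ε → (q_0, b, X$)
  read b, top X: go to q_0, push XX → (q_0, ε, XX$)
All input consumed in state q_0 with stack XX$.

XX$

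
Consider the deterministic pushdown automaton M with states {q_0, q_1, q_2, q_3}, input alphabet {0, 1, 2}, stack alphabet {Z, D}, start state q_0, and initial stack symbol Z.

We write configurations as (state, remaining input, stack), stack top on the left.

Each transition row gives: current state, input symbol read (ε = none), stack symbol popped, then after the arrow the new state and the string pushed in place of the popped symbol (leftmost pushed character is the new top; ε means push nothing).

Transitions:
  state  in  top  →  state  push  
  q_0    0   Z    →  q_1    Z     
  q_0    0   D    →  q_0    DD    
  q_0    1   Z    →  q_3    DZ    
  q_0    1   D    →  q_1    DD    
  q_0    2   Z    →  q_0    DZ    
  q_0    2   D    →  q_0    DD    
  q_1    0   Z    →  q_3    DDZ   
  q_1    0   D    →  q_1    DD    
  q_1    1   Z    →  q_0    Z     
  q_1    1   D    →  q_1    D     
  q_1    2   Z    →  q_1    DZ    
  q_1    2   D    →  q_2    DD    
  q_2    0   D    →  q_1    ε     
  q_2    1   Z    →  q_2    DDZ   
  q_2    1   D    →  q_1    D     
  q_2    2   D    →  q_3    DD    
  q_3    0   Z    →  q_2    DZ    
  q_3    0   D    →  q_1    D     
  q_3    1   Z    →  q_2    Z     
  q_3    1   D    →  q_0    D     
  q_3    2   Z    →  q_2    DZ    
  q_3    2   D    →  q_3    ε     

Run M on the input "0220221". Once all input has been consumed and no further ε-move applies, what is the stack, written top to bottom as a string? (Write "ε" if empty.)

DDDZ

(q_0, 0220221, Z)
  read 0, top Z: go to q_1, push Z → (q_1, 220221, Z)
  read 2, top Z: go to q_1, push DZ → (q_1, 20221, DZ)
  read 2, top D: go to q_2, push DD → (q_2, 0221, DDZ)
  read 0, top D: go to q_1, push ε → (q_1, 221, DZ)
  read 2, top D: go to q_2, push DD → (q_2, 21, DDZ)
  read 2, top D: go to q_3, push DD → (q_3, 1, DDDZ)
  read 1, top D: go to q_0, push D → (q_0, ε, DDDZ)
All input consumed in state q_0 with stack DDDZ.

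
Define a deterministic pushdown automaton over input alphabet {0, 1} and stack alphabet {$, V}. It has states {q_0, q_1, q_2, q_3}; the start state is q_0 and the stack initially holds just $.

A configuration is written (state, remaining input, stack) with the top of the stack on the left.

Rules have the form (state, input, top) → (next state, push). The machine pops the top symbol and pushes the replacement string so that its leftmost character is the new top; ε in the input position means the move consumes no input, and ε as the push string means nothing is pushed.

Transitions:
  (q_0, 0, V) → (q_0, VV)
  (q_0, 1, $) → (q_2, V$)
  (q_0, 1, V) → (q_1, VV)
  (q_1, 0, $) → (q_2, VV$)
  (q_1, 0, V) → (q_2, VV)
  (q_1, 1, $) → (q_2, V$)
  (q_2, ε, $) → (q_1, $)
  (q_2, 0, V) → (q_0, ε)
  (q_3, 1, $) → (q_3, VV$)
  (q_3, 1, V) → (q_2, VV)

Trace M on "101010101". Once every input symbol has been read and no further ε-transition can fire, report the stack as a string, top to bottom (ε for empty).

V$

(q_0, 101010101, $) ⊢ (q_2, 01010101, V$) ⊢ (q_0, 1010101, $) ⊢ (q_2, 010101, V$) ⊢ (q_0, 10101, $) ⊢ (q_2, 0101, V$) ⊢ (q_0, 101, $) ⊢ (q_2, 01, V$) ⊢ (q_0, 1, $) ⊢ (q_2, ε, V$)
All input consumed in state q_2 with stack V$.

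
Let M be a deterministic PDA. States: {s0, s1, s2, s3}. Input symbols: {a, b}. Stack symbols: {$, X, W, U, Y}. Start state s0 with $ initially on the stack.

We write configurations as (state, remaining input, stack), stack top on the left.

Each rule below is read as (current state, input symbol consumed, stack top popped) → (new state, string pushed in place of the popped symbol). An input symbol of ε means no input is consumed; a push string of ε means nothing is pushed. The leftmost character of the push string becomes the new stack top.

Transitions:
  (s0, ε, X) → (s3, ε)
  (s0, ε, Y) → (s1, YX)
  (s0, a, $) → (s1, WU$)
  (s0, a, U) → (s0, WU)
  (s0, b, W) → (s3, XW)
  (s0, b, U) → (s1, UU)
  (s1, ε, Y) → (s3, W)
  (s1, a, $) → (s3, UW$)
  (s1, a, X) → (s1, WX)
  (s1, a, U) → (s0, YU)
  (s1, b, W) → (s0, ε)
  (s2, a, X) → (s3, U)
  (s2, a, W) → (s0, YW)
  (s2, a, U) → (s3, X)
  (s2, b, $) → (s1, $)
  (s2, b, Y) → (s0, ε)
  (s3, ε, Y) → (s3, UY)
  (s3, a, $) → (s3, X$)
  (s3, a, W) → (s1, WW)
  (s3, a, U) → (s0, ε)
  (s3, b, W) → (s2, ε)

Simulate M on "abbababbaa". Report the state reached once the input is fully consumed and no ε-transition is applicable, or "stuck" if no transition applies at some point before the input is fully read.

stuck

(s0, abbababbaa, $)
  read a, top $: go to s1, push WU$ → (s1, bbababbaa, WU$)
  read b, top W: go to s0, push ε → (s0, bababbaa, U$)
  read b, top U: go to s1, push UU → (s1, ababbaa, UU$)
  read a, top U: go to s0, push YU → (s0, babbaa, YUU$)
  ε-move, top Y: go to s1, push YX → (s1, babbaa, YXUU$)
  ε-move, top Y: go to s3, push W → (s3, babbaa, WXUU$)
  read b, top W: go to s2, push ε → (s2, abbaa, XUU$)
  read a, top X: go to s3, push U → (s3, bbaa, UUU$)
No transition for (s3, b, top U); M blocks with input bbaa remaining.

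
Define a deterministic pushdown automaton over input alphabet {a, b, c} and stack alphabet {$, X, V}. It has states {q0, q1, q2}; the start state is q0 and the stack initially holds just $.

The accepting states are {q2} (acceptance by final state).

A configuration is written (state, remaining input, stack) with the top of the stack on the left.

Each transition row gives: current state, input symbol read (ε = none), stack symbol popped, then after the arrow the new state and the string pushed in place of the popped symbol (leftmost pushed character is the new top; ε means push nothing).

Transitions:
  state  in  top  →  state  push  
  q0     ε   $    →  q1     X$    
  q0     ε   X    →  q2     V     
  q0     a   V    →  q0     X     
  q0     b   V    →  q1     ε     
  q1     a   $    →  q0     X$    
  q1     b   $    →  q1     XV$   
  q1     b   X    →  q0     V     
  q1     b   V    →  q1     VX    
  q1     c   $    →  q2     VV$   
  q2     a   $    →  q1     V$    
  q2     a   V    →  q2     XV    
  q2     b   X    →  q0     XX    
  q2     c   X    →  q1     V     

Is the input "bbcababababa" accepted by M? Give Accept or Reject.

(q0, bbcababababa, $)
  ε-move, top $: go to q1, push X$ → (q1, bbcababababa, X$)
  read b, top X: go to q0, push V → (q0, bcababababa, V$)
  read b, top V: go to q1, push ε → (q1, cababababa, $)
  read c, top $: go to q2, push VV$ → (q2, ababababa, VV$)
  read a, top V: go to q2, push XV → (q2, babababa, XVV$)
  read b, top X: go to q0, push XX → (q0, abababa, XXVV$)
  ε-move, top X: go to q2, push V → (q2, abababa, VXVV$)
  read a, top V: go to q2, push XV → (q2, bababa, XVXVV$)
  read b, top X: go to q0, push XX → (q0, ababa, XXVXVV$)
  ε-move, top X: go to q2, push V → (q2, ababa, VXVXVV$)
  read a, top V: go to q2, push XV → (q2, baba, XVXVXVV$)
  read b, top X: go to q0, push XX → (q0, aba, XXVXVXVV$)
  ε-move, top X: go to q2, push V → (q2, aba, VXVXVXVV$)
  read a, top V: go to q2, push XV → (q2, ba, XVXVXVXVV$)
  read b, top X: go to q0, push XX → (q0, a, XXVXVXVXVV$)
  ε-move, top X: go to q2, push V → (q2, a, VXVXVXVXVV$)
  read a, top V: go to q2, push XV → (q2, ε, XVXVXVXVXVV$)
All input consumed; state q2 ∈ F.

Accept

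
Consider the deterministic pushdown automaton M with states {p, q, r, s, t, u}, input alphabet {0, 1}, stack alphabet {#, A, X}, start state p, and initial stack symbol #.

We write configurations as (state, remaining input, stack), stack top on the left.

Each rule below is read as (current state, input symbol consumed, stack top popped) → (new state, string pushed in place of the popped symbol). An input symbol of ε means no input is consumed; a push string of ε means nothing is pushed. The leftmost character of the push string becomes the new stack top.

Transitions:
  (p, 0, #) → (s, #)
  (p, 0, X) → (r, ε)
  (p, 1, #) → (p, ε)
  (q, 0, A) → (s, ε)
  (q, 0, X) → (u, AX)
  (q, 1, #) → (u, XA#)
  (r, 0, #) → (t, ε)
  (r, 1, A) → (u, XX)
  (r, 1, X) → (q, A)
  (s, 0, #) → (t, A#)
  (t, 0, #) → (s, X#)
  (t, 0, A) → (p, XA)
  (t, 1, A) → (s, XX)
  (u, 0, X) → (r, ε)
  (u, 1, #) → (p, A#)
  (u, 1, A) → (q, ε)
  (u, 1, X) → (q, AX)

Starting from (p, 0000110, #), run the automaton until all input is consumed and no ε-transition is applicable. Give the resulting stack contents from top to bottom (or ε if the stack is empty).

XX#

(p, 0000110, #)
  read 0, top #: go to s, push # → (s, 000110, #)
  read 0, top #: go to t, push A# → (t, 00110, A#)
  read 0, top A: go to p, push XA → (p, 0110, XA#)
  read 0, top X: go to r, push ε → (r, 110, A#)
  read 1, top A: go to u, push XX → (u, 10, XX#)
  read 1, top X: go to q, push AX → (q, 0, AXX#)
  read 0, top A: go to s, push ε → (s, ε, XX#)
All input consumed in state s with stack XX#.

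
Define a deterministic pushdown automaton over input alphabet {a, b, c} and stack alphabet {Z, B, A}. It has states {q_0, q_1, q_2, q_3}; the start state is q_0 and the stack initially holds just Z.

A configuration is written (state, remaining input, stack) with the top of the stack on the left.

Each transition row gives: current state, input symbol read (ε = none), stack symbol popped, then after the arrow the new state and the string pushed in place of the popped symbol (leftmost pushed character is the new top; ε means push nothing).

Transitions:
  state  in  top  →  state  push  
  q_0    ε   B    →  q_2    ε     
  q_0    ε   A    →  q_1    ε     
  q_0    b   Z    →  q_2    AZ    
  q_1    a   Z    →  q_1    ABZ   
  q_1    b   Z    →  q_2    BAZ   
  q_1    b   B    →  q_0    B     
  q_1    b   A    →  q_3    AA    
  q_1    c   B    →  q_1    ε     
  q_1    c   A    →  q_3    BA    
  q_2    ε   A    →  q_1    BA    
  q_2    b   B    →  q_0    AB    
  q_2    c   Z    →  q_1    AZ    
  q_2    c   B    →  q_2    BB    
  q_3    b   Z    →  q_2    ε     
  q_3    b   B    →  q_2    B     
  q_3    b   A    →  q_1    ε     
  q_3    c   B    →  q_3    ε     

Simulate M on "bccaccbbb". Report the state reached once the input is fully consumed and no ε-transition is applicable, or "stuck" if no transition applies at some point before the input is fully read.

(q_0, bccaccbbb, Z) ⊢ (q_2, ccaccbbb, AZ) ⊢ (q_1, ccaccbbb, BAZ) ⊢ (q_1, caccbbb, AZ) ⊢ (q_3, accbbb, BAZ)
No transition for (q_3, a, top B); M blocks with input accbbb remaining.

stuck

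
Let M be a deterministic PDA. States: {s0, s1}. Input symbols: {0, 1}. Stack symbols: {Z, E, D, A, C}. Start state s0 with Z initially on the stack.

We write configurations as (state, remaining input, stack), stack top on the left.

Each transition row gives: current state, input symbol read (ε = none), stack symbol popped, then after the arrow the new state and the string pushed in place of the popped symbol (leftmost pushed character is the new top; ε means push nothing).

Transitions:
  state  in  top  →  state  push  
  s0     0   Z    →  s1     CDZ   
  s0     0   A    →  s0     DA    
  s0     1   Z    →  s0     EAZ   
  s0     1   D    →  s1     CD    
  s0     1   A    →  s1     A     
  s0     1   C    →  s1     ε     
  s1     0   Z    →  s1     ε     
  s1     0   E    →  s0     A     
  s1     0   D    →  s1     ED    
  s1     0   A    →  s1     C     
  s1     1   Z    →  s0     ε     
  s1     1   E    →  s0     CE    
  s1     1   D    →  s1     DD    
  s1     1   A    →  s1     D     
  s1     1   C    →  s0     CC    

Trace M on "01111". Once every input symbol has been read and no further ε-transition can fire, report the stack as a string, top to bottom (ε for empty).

(s0, 01111, Z)
  read 0, top Z: go to s1, push CDZ → (s1, 1111, CDZ)
  read 1, top C: go to s0, push CC → (s0, 111, CCDZ)
  read 1, top C: go to s1, push ε → (s1, 11, CDZ)
  read 1, top C: go to s0, push CC → (s0, 1, CCDZ)
  read 1, top C: go to s1, push ε → (s1, ε, CDZ)
All input consumed in state s1 with stack CDZ.

CDZ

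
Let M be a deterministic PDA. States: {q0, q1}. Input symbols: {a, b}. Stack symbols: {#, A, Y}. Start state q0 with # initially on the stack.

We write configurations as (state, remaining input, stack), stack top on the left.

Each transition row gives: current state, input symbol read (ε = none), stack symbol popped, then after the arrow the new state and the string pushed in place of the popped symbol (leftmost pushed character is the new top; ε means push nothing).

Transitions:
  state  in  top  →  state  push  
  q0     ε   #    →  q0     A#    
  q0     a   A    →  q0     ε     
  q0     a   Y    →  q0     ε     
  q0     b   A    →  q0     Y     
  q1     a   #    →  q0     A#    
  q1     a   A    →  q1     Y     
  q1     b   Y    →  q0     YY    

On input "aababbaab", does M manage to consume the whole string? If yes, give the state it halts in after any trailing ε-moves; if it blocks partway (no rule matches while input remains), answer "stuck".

stuck

(q0, aababbaab, #) ⊢ (q0, aababbaab, A#) ⊢ (q0, ababbaab, #) ⊢ (q0, ababbaab, A#) ⊢ (q0, babbaab, #) ⊢ (q0, babbaab, A#) ⊢ (q0, abbaab, Y#) ⊢ (q0, bbaab, #) ⊢ (q0, bbaab, A#) ⊢ (q0, baab, Y#)
No transition for (q0, b, top Y); M blocks with input baab remaining.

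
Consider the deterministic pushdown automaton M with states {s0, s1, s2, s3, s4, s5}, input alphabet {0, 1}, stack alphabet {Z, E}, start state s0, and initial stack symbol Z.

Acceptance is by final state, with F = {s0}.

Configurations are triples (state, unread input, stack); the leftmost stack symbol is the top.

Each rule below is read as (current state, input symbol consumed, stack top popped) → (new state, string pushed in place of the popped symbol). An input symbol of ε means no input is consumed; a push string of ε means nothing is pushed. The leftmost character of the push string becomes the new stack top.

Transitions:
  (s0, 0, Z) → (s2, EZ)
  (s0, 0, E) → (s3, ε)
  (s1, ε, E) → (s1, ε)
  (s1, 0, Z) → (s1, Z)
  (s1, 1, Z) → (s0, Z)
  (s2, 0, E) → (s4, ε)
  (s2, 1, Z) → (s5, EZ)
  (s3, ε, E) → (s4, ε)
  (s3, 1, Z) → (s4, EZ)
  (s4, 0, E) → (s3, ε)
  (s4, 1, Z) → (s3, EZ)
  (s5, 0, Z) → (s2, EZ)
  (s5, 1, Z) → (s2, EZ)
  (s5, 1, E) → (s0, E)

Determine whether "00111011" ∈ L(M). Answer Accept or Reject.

Reject

(s0, 00111011, Z)
  read 0, top Z: go to s2, push EZ → (s2, 0111011, EZ)
  read 0, top E: go to s4, push ε → (s4, 111011, Z)
  read 1, top Z: go to s3, push EZ → (s3, 11011, EZ)
  ε-move, top E: go to s4, push ε → (s4, 11011, Z)
  read 1, top Z: go to s3, push EZ → (s3, 1011, EZ)
  ε-move, top E: go to s4, push ε → (s4, 1011, Z)
  read 1, top Z: go to s3, push EZ → (s3, 011, EZ)
  ε-move, top E: go to s4, push ε → (s4, 011, Z)
No transition applies at (s4, 011, Z); input not fully consumed.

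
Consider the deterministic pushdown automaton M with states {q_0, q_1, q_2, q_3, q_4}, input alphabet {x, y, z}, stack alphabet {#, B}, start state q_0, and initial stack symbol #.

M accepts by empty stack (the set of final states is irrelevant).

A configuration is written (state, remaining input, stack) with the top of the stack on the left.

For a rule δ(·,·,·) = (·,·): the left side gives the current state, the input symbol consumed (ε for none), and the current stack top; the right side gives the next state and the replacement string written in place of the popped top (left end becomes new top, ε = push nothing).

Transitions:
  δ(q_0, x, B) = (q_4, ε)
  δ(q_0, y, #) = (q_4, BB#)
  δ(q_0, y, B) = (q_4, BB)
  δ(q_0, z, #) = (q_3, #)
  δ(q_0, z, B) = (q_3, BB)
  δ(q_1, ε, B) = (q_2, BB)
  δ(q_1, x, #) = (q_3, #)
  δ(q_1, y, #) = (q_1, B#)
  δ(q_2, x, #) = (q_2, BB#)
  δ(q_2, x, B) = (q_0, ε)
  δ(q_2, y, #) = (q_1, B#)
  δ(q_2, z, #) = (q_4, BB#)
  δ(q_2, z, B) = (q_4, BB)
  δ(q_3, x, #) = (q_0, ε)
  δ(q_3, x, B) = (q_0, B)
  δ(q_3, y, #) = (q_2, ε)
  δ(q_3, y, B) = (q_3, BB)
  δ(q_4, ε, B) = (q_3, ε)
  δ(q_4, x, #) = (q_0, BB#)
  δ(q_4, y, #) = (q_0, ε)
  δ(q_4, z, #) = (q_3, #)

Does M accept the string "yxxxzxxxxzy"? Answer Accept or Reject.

(q_0, yxxxzxxxxzy, #)
  read y, top #: go to q_4, push BB# → (q_4, xxxzxxxxzy, BB#)
  ε-move, top B: go to q_3, push ε → (q_3, xxxzxxxxzy, B#)
  read x, top B: go to q_0, push B → (q_0, xxzxxxxzy, B#)
  read x, top B: go to q_4, push ε → (q_4, xzxxxxzy, #)
  read x, top #: go to q_0, push BB# → (q_0, zxxxxzy, BB#)
  read z, top B: go to q_3, push BB → (q_3, xxxxzy, BBB#)
  read x, top B: go to q_0, push B → (q_0, xxxzy, BBB#)
  read x, top B: go to q_4, push ε → (q_4, xxzy, BB#)
  ε-move, top B: go to q_3, push ε → (q_3, xxzy, B#)
  read x, top B: go to q_0, push B → (q_0, xzy, B#)
  read x, top B: go to q_4, push ε → (q_4, zy, #)
  read z, top #: go to q_3, push # → (q_3, y, #)
  read y, top #: go to q_2, push ε → (q_2, ε, ε)
All input consumed and the stack is empty.

Accept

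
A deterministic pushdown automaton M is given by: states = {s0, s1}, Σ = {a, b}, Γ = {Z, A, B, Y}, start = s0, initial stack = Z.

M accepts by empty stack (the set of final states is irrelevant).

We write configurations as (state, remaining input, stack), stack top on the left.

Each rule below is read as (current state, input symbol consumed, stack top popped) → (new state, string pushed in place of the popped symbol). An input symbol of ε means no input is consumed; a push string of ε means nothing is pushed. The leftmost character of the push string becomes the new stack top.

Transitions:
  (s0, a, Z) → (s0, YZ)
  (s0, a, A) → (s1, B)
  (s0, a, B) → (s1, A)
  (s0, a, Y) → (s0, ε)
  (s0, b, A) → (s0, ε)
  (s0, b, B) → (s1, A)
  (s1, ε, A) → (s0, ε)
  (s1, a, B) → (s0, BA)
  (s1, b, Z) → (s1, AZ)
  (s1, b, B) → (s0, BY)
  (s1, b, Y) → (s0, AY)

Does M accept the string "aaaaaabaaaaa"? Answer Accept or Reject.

Reject

(s0, aaaaaabaaaaa, Z)
  read a, top Z: go to s0, push YZ → (s0, aaaaabaaaaa, YZ)
  read a, top Y: go to s0, push ε → (s0, aaaabaaaaa, Z)
  read a, top Z: go to s0, push YZ → (s0, aaabaaaaa, YZ)
  read a, top Y: go to s0, push ε → (s0, aabaaaaa, Z)
  read a, top Z: go to s0, push YZ → (s0, abaaaaa, YZ)
  read a, top Y: go to s0, push ε → (s0, baaaaa, Z)
No transition applies at (s0, baaaaa, Z); input not fully consumed.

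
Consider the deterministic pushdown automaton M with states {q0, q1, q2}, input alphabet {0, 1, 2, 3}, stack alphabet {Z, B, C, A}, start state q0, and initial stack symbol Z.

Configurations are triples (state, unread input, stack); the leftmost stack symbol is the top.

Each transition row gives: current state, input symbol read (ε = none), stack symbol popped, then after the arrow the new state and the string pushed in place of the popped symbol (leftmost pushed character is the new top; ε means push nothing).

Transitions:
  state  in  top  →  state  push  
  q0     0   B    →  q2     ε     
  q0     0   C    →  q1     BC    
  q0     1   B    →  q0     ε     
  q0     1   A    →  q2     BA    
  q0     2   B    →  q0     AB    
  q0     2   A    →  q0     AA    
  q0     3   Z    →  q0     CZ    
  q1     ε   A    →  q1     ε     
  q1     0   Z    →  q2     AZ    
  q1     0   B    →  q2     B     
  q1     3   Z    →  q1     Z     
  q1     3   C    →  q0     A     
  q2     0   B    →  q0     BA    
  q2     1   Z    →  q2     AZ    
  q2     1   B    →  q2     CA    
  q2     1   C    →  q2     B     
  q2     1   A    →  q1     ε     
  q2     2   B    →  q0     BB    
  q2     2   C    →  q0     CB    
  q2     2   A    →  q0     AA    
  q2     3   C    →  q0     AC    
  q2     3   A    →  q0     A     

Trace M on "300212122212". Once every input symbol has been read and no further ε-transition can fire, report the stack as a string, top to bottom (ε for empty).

BBAABBABCZ

(q0, 300212122212, Z)
  read 3, top Z: go to q0, push CZ → (q0, 00212122212, CZ)
  read 0, top C: go to q1, push BC → (q1, 0212122212, BCZ)
  read 0, top B: go to q2, push B → (q2, 212122212, BCZ)
  read 2, top B: go to q0, push BB → (q0, 12122212, BBCZ)
  read 1, top B: go to q0, push ε → (q0, 2122212, BCZ)
  read 2, top B: go to q0, push AB → (q0, 122212, ABCZ)
  read 1, top A: go to q2, push BA → (q2, 22212, BABCZ)
  read 2, top B: go to q0, push BB → (q0, 2212, BBABCZ)
  read 2, top B: go to q0, push AB → (q0, 212, ABBABCZ)
  read 2, top A: go to q0, push AA → (q0, 12, AABBABCZ)
  read 1, top A: go to q2, push BA → (q2, 2, BAABBABCZ)
  read 2, top B: go to q0, push BB → (q0, ε, BBAABBABCZ)
All input consumed in state q0 with stack BBAABBABCZ.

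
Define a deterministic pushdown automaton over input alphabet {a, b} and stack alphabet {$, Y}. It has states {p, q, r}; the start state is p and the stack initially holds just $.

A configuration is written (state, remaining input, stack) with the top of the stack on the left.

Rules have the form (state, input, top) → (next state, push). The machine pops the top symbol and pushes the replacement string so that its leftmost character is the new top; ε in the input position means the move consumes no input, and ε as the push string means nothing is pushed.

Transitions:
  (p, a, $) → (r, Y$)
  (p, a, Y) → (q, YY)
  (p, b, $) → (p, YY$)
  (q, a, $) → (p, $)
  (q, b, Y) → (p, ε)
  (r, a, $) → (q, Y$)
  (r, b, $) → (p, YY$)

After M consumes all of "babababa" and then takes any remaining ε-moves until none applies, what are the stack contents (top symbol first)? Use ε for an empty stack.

YYY$

(p, babababa, $) ⊢ (p, abababa, YY$) ⊢ (q, bababa, YYY$) ⊢ (p, ababa, YY$) ⊢ (q, baba, YYY$) ⊢ (p, aba, YY$) ⊢ (q, ba, YYY$) ⊢ (p, a, YY$) ⊢ (q, ε, YYY$)
All input consumed in state q with stack YYY$.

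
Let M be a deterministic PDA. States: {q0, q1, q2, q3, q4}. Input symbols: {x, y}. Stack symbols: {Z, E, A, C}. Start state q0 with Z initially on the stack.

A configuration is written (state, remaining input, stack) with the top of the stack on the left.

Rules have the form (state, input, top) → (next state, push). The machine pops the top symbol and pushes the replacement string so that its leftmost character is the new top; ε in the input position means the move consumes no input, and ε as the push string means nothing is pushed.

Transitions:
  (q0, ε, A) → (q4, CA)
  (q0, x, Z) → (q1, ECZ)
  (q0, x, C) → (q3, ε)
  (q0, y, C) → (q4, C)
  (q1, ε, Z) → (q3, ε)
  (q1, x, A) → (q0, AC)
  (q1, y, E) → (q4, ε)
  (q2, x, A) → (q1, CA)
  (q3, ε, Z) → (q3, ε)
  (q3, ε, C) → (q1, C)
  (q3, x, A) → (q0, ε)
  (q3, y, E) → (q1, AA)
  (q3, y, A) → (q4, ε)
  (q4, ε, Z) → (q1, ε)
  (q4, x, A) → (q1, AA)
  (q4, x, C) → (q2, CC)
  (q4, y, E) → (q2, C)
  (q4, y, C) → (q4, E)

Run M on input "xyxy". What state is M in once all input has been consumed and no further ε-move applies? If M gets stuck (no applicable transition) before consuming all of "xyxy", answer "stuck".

stuck

(q0, xyxy, Z)
  read x, top Z: go to q1, push ECZ → (q1, yxy, ECZ)
  read y, top E: go to q4, push ε → (q4, xy, CZ)
  read x, top C: go to q2, push CC → (q2, y, CCZ)
No transition for (q2, y, top C); M blocks with input y remaining.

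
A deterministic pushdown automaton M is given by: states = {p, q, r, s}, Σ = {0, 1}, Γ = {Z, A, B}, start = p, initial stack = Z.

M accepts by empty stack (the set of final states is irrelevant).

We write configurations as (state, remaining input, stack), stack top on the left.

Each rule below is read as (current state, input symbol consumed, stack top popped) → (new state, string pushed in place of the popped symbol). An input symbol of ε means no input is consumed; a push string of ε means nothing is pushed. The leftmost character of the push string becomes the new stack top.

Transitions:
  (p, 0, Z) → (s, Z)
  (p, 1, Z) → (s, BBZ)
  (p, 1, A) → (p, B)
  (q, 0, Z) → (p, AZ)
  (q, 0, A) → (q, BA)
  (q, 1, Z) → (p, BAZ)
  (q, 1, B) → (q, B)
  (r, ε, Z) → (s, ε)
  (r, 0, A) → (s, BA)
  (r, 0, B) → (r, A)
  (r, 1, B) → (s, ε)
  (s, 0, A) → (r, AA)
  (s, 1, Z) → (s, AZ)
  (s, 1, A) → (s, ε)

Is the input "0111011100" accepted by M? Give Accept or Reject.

Reject

(p, 0111011100, Z) ⊢ (s, 111011100, Z) ⊢ (s, 11011100, AZ) ⊢ (s, 1011100, Z) ⊢ (s, 011100, AZ) ⊢ (r, 11100, AAZ)
No transition applies at (r, 11100, AAZ); input not fully consumed.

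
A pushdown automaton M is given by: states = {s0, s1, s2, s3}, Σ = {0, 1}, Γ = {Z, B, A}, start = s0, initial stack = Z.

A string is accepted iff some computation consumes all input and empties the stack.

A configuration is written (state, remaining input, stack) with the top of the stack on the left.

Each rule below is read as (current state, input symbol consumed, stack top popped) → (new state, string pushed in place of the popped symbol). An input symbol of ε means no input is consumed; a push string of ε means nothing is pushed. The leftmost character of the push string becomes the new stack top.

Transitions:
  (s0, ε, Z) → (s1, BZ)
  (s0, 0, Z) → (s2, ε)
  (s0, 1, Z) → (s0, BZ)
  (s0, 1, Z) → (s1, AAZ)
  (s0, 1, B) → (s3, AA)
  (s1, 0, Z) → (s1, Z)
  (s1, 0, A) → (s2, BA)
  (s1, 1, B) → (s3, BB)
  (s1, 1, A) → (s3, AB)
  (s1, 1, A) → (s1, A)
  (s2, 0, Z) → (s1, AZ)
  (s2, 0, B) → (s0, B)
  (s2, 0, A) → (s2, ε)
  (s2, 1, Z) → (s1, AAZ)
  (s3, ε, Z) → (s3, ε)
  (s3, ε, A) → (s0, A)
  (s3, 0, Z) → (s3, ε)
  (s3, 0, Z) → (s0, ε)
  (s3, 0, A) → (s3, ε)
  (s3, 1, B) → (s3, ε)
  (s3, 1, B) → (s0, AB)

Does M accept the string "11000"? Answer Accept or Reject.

One accepting computation: (s0, 11000, Z) ⊢ (s0, 1000, BZ) ⊢ (s3, 000, AAZ) ⊢ (s3, 00, AZ) ⊢ (s3, 0, Z) ⊢ (s3, ε, ε)
All input consumed and the stack is empty.

Accept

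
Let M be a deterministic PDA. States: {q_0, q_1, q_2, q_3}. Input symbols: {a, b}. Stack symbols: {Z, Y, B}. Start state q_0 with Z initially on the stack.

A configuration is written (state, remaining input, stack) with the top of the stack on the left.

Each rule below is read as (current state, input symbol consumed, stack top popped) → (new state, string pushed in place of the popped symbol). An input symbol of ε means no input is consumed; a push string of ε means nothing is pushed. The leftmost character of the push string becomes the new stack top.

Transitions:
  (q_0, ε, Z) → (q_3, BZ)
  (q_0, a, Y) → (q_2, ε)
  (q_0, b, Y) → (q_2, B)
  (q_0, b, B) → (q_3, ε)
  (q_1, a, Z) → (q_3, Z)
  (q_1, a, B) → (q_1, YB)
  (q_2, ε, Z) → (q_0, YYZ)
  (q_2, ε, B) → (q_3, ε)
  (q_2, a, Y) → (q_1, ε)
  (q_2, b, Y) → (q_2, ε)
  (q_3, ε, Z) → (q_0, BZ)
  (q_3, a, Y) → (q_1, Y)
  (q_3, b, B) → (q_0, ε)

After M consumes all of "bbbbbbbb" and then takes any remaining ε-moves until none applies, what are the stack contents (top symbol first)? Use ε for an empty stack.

BZ

(q_0, bbbbbbbb, Z)
  ε-move, top Z: go to q_3, push BZ → (q_3, bbbbbbbb, BZ)
  read b, top B: go to q_0, push ε → (q_0, bbbbbbb, Z)
  ε-move, top Z: go to q_3, push BZ → (q_3, bbbbbbb, BZ)
  read b, top B: go to q_0, push ε → (q_0, bbbbbb, Z)
  ε-move, top Z: go to q_3, push BZ → (q_3, bbbbbb, BZ)
  read b, top B: go to q_0, push ε → (q_0, bbbbb, Z)
  ε-move, top Z: go to q_3, push BZ → (q_3, bbbbb, BZ)
  read b, top B: go to q_0, push ε → (q_0, bbbb, Z)
  ε-move, top Z: go to q_3, push BZ → (q_3, bbbb, BZ)
  read b, top B: go to q_0, push ε → (q_0, bbb, Z)
  ε-move, top Z: go to q_3, push BZ → (q_3, bbb, BZ)
  read b, top B: go to q_0, push ε → (q_0, bb, Z)
  ε-move, top Z: go to q_3, push BZ → (q_3, bb, BZ)
  read b, top B: go to q_0, push ε → (q_0, b, Z)
  ε-move, top Z: go to q_3, push BZ → (q_3, b, BZ)
  read b, top B: go to q_0, push ε → (q_0, ε, Z)
  ε-move, top Z: go to q_3, push BZ → (q_3, ε, BZ)
All input consumed in state q_3 with stack BZ.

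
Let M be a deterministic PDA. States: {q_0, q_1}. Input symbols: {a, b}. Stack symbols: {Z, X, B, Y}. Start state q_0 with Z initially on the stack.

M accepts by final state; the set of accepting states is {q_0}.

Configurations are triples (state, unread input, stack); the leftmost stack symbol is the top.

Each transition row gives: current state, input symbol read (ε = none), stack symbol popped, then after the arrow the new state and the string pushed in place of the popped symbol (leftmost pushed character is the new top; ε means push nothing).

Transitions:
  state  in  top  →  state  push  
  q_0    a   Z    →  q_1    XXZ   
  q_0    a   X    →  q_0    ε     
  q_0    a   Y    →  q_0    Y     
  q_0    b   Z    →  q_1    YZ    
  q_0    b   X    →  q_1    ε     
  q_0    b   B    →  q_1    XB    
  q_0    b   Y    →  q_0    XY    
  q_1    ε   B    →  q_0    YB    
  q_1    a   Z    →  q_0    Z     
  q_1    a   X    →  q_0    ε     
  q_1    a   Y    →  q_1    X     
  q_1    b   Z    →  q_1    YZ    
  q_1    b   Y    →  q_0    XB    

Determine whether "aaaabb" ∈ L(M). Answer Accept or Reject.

(q_0, aaaabb, Z) ⊢ (q_1, aaabb, XXZ) ⊢ (q_0, aabb, XZ) ⊢ (q_0, abb, Z) ⊢ (q_1, bb, XXZ)
No transition applies at (q_1, bb, XXZ); input not fully consumed.

Reject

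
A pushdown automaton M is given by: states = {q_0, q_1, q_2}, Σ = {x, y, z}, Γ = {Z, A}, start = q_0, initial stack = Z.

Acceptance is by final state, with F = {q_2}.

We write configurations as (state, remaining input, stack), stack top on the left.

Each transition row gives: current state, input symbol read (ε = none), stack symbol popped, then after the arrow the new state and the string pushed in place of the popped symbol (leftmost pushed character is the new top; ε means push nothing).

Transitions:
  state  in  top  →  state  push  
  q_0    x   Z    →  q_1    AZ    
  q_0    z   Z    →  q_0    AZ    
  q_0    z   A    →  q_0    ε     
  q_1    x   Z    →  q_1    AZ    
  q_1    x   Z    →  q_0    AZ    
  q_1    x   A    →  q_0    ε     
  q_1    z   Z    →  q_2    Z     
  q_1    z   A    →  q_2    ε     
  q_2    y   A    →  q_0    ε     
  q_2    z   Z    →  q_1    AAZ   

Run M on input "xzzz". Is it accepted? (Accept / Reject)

One accepting computation: (q_0, xzzz, Z) ⊢ (q_1, zzz, AZ) ⊢ (q_2, zz, Z) ⊢ (q_1, z, AAZ) ⊢ (q_2, ε, AZ)
All input consumed and state q_2 ∈ F.

Accept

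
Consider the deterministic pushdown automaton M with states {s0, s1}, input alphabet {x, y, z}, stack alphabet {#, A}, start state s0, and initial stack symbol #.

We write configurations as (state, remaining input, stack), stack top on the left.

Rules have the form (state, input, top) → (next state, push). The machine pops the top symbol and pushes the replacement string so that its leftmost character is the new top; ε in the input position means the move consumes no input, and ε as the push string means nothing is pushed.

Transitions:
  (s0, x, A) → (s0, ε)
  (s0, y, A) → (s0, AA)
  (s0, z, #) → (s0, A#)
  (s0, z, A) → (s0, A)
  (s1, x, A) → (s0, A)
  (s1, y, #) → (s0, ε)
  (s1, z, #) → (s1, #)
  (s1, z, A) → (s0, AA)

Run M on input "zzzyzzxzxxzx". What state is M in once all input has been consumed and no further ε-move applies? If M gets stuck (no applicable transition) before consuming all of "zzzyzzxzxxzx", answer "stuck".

stuck

(s0, zzzyzzxzxxzx, #)
  read z, top #: go to s0, push A# → (s0, zzyzzxzxxzx, A#)
  read z, top A: go to s0, push A → (s0, zyzzxzxxzx, A#)
  read z, top A: go to s0, push A → (s0, yzzxzxxzx, A#)
  read y, top A: go to s0, push AA → (s0, zzxzxxzx, AA#)
  read z, top A: go to s0, push A → (s0, zxzxxzx, AA#)
  read z, top A: go to s0, push A → (s0, xzxxzx, AA#)
  read x, top A: go to s0, push ε → (s0, zxxzx, A#)
  read z, top A: go to s0, push A → (s0, xxzx, A#)
  read x, top A: go to s0, push ε → (s0, xzx, #)
No transition for (s0, x, top #); M blocks with input xzx remaining.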